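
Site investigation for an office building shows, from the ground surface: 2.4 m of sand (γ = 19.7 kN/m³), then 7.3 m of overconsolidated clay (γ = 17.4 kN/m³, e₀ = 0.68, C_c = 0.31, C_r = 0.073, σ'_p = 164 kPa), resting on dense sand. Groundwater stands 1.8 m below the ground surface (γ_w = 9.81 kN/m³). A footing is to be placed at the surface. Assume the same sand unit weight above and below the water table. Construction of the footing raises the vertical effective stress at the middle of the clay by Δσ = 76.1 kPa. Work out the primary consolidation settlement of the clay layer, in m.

Mid-depth of clay below the ground surface: z = 2.4 + 7.3/2 = 6.05 m.
Total vertical stress at mid-clay: σ_v = 19.7×2.4 + 17.4×3.65 = 110.79 kPa.
Pore pressure: u = 9.81×(6.05 − 1.8) = 41.693 kPa.
Initial effective stress: σ'_0 = σ_v − u = 110.79 − 41.693 = 69.097 kPa.
Final effective stress: σ'_f = 69.097 + 76.1 = 145.2 kPa.
σ'_f = 145.2 ≤ σ'_p = 164 kPa, so the clay remains overconsolidated and only the recompression index applies:
S_c = C_r·H/(1+e₀)·log₁₀(σ'_f/σ'_0) = 0.073×7.3/1.68×log₁₀(145.2/69.097)
    = 0.3172 × 0.32251 = 0.1023 m

S_c ≈ 0.102 m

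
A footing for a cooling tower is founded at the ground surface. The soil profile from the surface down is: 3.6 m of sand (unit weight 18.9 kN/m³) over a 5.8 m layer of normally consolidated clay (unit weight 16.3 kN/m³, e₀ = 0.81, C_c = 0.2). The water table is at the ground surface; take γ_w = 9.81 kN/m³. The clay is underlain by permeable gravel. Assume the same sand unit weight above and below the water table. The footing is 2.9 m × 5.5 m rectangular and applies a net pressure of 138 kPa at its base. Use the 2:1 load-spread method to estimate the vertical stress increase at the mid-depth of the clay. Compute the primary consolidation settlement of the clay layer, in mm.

Mid-depth of clay below the ground surface: z = 3.6 + 5.8/2 = 6.5 m.
Total vertical stress at mid-clay: σ_v = 18.9×3.6 + 16.3×2.9 = 115.31 kPa.
Pore pressure: u = 9.81×(6.5 − 0) = 63.765 kPa.
Initial effective stress: σ'_0 = σ_v − u = 115.31 − 63.765 = 51.545 kPa.
Stress increase at mid-clay by the 2:1 spreading method:
Δσ = qBL/((B+z)(L+z)) = 138×2.9×5.5/((2.9+6.5)(5.5+6.5)) = 19.513 kPa
Final effective stress: σ'_f = σ'_0 + Δσ = 51.545 + 19.513 = 71.058 kPa.
Normally consolidated clay, so the full stress increment lies on the virgin compression line:
S_c = C_c·H/(1+e₀)·log₁₀(σ'_f/σ'_0) = 0.2×5.8/(1+0.81)×log₁₀(71.058/51.545)
    = 0.64088 × 0.13943 = 0.08936 m

S_c ≈ 89.4 mm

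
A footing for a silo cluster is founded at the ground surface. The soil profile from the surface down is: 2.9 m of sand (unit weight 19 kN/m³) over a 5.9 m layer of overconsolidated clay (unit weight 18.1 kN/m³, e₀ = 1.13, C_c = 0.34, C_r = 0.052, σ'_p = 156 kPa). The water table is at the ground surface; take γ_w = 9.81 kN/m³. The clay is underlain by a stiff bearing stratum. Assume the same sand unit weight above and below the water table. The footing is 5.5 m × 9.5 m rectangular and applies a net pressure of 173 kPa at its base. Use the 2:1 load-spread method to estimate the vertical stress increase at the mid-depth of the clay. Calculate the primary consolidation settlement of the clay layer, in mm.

S_c ≈ 43.8 mm

Mid-depth of clay below the ground surface: z = 2.9 + 5.9/2 = 5.85 m.
Total vertical stress at mid-clay: σ_v = 19×2.9 + 18.1×2.95 = 108.5 kPa.
Pore pressure: u = 9.81×(5.85 − 0) = 57.389 kPa.
Initial effective stress: σ'_0 = σ_v − u = 108.5 − 57.389 = 51.111 kPa.
Stress increase at mid-clay by the 2:1 spreading method:
Δσ = qBL/((B+z)(L+z)) = 173×5.5×9.5/((5.5+5.85)(9.5+5.85)) = 51.883 kPa
Final effective stress: σ'_f = 51.111 + 51.883 = 102.99 kPa.
σ'_f = 102.99 ≤ σ'_p = 156 kPa, so the clay remains overconsolidated and only the recompression index applies:
S_c = C_r·H/(1+e₀)·log₁₀(σ'_f/σ'_0) = 0.052×5.9/2.13×log₁₀(102.99/51.111)
    = 0.14404 × 0.30428 = 0.04383 m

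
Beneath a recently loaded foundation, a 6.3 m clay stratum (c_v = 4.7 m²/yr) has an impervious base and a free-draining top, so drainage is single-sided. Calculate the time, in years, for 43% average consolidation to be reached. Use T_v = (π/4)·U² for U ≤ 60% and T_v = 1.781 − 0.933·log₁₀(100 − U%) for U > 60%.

Drainage path length: H_d = H = 6.3 m (single drainage).
U ≤ 60%: T_v = (π/4)·U² = (π/4)×0.43² = 0.14522.
t = T_v·H_d²/c_v = 0.14522×6.3²/4.7 = 1.226 years.

t ≈ 1.23 years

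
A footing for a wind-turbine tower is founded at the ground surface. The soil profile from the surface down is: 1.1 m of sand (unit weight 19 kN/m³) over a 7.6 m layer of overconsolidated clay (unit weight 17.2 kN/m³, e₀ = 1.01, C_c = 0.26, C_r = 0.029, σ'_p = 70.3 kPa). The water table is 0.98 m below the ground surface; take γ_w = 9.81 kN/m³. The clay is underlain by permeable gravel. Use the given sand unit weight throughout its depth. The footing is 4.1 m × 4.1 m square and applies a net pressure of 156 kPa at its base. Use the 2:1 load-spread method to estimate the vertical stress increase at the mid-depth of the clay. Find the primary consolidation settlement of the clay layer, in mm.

Mid-depth of clay below the ground surface: z = 1.1 + 7.6/2 = 4.9 m.
Total vertical stress at mid-clay: σ_v = 19×1.1 + 17.2×3.8 = 86.26 kPa.
Pore pressure: u = 9.81×(4.9 − 0.98) = 38.455 kPa.
Initial effective stress: σ'_0 = σ_v − u = 86.26 − 38.455 = 47.805 kPa.
Stress increase at mid-clay by the 2:1 spreading method:
Δσ = qBL/((B+z)(L+z)) = 156×4.1×4.1/((4.1+4.9)(4.1+4.9)) = 32.375 kPa
Final effective stress: σ'_f = 47.805 + 32.375 = 80.18 kPa.
σ'_f = 80.18 > σ'_p = 70.3 kPa, so the stress path crosses the preconsolidation pressure — recompression up to σ'_p, then virgin compression beyond:
S_c = H/(1+e₀)·[C_r·log₁₀(σ'_p/σ'_0) + C_c·log₁₀(σ'_f/σ'_p)]
    = 7.6/2.01 × [0.029×log₁₀(70.3/47.805) + 0.26×log₁₀(80.18/70.3)]
    = 3.7811 × [0.004857 + 0.014849] = 0.07451 m

S_c ≈ 74.5 mm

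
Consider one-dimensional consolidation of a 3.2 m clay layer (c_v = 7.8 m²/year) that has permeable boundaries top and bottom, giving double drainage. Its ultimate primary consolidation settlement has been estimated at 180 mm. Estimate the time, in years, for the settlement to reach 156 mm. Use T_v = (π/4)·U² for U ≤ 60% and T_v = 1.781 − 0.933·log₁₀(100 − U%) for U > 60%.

t ≈ 0.24 years

Drainage path length: H_d = H/2 = 1.6 m (double drainage).
U = S(t)/S_ult = 156/180 = 0.8667.
U > 60%: T_v = 1.781 − 0.933·log₁₀(100 − 86.667) = 0.73143.
t = T_v·H_d²/c_v = 0.73143×1.6²/7.8 = 0.2401 years.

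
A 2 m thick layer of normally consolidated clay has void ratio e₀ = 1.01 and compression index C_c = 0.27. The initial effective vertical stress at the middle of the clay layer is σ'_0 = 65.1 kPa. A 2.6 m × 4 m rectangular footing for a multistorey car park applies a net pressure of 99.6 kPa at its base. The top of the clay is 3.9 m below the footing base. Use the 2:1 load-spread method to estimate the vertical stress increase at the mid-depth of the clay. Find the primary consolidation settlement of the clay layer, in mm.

Mid-depth of clay below the footing base: z = 3.9 + 2/2 = 4.9 m.
Stress increase at mid-clay by the 2:1 spreading method:
Δσ = qBL/((B+z)(L+z)) = 99.6×2.6×4/((2.6+4.9)(4+4.9)) = 15.518 kPa
Final effective stress: σ'_f = σ'_0 + Δσ = 65.1 + 15.518 = 80.618 kPa.
Normally consolidated clay, so the full stress increment lies on the virgin compression line:
S_c = C_c·H/(1+e₀)·log₁₀(σ'_f/σ'_0) = 0.27×2/(1+1.01)×log₁₀(80.618/65.1)
    = 0.26866 × 0.092851 = 0.02495 m

S_c ≈ 24.9 mm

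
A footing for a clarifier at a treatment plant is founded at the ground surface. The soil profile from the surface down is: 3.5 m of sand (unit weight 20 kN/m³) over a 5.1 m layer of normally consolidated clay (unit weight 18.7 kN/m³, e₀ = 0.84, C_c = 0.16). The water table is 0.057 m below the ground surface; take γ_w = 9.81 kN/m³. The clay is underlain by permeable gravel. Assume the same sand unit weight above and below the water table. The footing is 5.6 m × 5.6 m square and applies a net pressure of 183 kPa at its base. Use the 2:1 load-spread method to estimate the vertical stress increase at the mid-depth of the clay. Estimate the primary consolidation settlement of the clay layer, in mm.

Mid-depth of clay below the ground surface: z = 3.5 + 5.1/2 = 6.05 m.
Total vertical stress at mid-clay: σ_v = 20×3.5 + 18.7×2.55 = 117.69 kPa.
Pore pressure: u = 9.81×(6.05 − 0.057) = 58.791 kPa.
Initial effective stress: σ'_0 = σ_v − u = 117.69 − 58.791 = 58.899 kPa.
Stress increase at mid-clay by the 2:1 spreading method:
Δσ = qBL/((B+z)(L+z)) = 183×5.6×5.6/((5.6+6.05)(5.6+6.05)) = 42.284 kPa
Final effective stress: σ'_f = σ'_0 + Δσ = 58.899 + 42.284 = 101.18 kPa.
Normally consolidated clay, so the full stress increment lies on the virgin compression line:
S_c = C_c·H/(1+e₀)·log₁₀(σ'_f/σ'_0) = 0.16×5.1/(1+0.84)×log₁₀(101.18/58.899)
    = 0.44348 × 0.23499 = 0.1042 m

S_c ≈ 104 mm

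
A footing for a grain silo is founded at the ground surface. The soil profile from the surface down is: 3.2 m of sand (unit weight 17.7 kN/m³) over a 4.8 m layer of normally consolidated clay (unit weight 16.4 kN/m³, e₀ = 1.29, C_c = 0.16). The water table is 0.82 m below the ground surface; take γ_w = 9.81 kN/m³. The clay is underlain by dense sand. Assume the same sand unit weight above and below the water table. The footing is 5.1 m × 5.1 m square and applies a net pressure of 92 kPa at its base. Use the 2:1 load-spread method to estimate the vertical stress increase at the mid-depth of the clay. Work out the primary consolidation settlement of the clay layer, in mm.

Mid-depth of clay below the ground surface: z = 3.2 + 4.8/2 = 5.6 m.
Total vertical stress at mid-clay: σ_v = 17.7×3.2 + 16.4×2.4 = 96 kPa.
Pore pressure: u = 9.81×(5.6 − 0.82) = 46.892 kPa.
Initial effective stress: σ'_0 = σ_v − u = 96 − 46.892 = 49.108 kPa.
Stress increase at mid-clay by the 2:1 spreading method:
Δσ = qBL/((B+z)(L+z)) = 92×5.1×5.1/((5.1+5.6)(5.1+5.6)) = 20.901 kPa
Final effective stress: σ'_f = σ'_0 + Δσ = 49.108 + 20.901 = 70.009 kPa.
Normally consolidated clay, so the full stress increment lies on the virgin compression line:
S_c = C_c·H/(1+e₀)·log₁₀(σ'_f/σ'_0) = 0.16×4.8/(1+1.29)×log₁₀(70.009/49.108)
    = 0.33537 × 0.154 = 0.05165 m

S_c ≈ 51.6 mm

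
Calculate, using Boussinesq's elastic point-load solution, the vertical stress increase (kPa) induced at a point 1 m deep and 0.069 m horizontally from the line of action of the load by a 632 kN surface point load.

Δσ_z ≈ 298 kPa

Boussinesq vertical stress below a point load on an elastic half-space:
Δσ_z = 3P/(2πz²) · [1 + (r/z)²]^(−5/2)
r/z = 0.069/1 = 0.069; [1+(r/z)²]^(−5/2) = 0.9882.
Δσ_z = 3×632/(2π×1²) × 0.9882 = 301.76 × 0.9882 = 298.2 kPa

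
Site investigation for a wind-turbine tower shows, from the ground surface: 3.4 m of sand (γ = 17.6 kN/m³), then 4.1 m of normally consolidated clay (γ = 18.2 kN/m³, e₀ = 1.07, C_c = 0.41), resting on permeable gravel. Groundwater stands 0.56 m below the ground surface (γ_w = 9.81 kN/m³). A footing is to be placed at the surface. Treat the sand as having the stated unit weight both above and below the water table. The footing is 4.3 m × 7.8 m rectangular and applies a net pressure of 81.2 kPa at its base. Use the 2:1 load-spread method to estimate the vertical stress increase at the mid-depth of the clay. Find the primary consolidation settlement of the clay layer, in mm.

Mid-depth of clay below the ground surface: z = 3.4 + 4.1/2 = 5.45 m.
Total vertical stress at mid-clay: σ_v = 17.6×3.4 + 18.2×2.05 = 97.15 kPa.
Pore pressure: u = 9.81×(5.45 − 0.56) = 47.971 kPa.
Initial effective stress: σ'_0 = σ_v − u = 97.15 − 47.971 = 49.179 kPa.
Stress increase at mid-clay by the 2:1 spreading method:
Δσ = qBL/((B+z)(L+z)) = 81.2×4.3×7.8/((4.3+5.45)(7.8+5.45)) = 21.081 kPa
Final effective stress: σ'_f = σ'_0 + Δσ = 49.179 + 21.081 = 70.26 kPa.
Normally consolidated clay, so the full stress increment lies on the virgin compression line:
S_c = C_c·H/(1+e₀)·log₁₀(σ'_f/σ'_0) = 0.41×4.1/(1+1.07)×log₁₀(70.26/49.179)
    = 0.81208 × 0.15493 = 0.1258 m

S_c ≈ 126 mm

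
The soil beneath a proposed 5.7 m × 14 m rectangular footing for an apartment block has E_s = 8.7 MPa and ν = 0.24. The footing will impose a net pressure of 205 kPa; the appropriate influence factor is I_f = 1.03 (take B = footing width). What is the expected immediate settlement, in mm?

S_e ≈ 130 mm

Immediate (elastic) settlement: S_e = q·B·(1−ν²)/E_s · I_f.
E_s = 8.7 MPa = 8700 kPa.
S_e = 205 × 5.7 × (1 − 0.24²) / 8700 × 1.03
    = 205 × 5.7 × 0.9424 / 8700 × 1.03
    = 0.1304 m = 130.4 mm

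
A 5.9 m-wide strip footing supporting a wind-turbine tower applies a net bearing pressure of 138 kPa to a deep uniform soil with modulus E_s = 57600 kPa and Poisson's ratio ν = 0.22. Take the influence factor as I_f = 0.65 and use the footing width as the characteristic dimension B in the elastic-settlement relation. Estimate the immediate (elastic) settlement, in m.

Immediate (elastic) settlement: S_e = q·B·(1−ν²)/E_s · I_f.
S_e = 138 × 5.9 × (1 − 0.22²) / 57600 × 0.65
    = 138 × 5.9 × 0.9516 / 57600 × 0.65
    = 0.008743 m

S_e ≈ 0.00874 m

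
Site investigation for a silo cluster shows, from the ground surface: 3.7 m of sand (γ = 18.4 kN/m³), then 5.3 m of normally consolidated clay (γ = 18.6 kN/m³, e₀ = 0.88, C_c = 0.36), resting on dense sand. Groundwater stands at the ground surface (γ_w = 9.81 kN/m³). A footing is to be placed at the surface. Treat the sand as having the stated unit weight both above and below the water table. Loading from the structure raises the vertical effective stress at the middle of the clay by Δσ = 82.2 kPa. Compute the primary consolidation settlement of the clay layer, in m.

Mid-depth of clay below the ground surface: z = 3.7 + 5.3/2 = 6.35 m.
Total vertical stress at mid-clay: σ_v = 18.4×3.7 + 18.6×2.65 = 117.37 kPa.
Pore pressure: u = 9.81×(6.35 − 0) = 62.294 kPa.
Initial effective stress: σ'_0 = σ_v − u = 117.37 − 62.294 = 55.076 kPa.
Final effective stress: σ'_f = σ'_0 + Δσ = 55.076 + 82.2 = 137.28 kPa.
Normally consolidated clay, so the full stress increment lies on the virgin compression line:
S_c = C_c·H/(1+e₀)·log₁₀(σ'_f/σ'_0) = 0.36×5.3/(1+0.88)×log₁₀(137.28/55.076)
    = 1.0149 × 0.39664 = 0.4025 m

S_c ≈ 0.403 m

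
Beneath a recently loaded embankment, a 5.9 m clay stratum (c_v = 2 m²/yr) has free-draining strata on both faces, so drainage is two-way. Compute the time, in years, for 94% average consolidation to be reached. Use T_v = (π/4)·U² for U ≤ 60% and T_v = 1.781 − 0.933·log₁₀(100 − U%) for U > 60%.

Drainage path length: H_d = H/2 = 2.95 m (double drainage).
U > 60%: T_v = 1.781 − 0.933·log₁₀(100 − 94) = 1.055.
t = T_v·H_d²/c_v = 1.055×2.95²/2 = 4.591 years.

t ≈ 4.59 years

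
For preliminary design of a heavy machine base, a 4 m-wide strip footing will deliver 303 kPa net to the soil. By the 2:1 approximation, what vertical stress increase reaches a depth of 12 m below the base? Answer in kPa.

By the 2:1 method the load spreads at 1 horizontal : 2 vertical, so at depth z the loaded area has grown by z in each plan dimension:
Δσ = qB/(B+z) = 303×4/(4+12) = 75.75 kPa

Δσ_z ≈ 75.8 kPa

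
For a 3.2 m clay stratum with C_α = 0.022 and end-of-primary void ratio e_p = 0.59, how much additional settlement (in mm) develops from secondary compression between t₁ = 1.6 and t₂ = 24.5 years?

Secondary compression: S_s = C_α·H/(1+e_p)·log₁₀(t₂/t₁)
S_s = 0.022×3.2/(1+0.59)×log₁₀(24.5/1.6)
    = 0.04428 × 1.185 = 0.05247 m

S_s ≈ 52.5 mm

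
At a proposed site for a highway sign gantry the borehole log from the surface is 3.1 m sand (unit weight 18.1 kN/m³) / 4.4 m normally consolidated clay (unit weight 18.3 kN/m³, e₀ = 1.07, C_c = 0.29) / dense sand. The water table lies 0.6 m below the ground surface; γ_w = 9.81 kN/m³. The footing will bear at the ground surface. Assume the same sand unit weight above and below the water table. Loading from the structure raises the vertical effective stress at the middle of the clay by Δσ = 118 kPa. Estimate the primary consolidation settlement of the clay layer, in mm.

Mid-depth of clay below the ground surface: z = 3.1 + 4.4/2 = 5.3 m.
Total vertical stress at mid-clay: σ_v = 18.1×3.1 + 18.3×2.2 = 96.37 kPa.
Pore pressure: u = 9.81×(5.3 − 0.6) = 46.107 kPa.
Initial effective stress: σ'_0 = σ_v − u = 96.37 − 46.107 = 50.263 kPa.
Final effective stress: σ'_f = σ'_0 + Δσ = 50.263 + 118 = 168.26 kPa.
Normally consolidated clay, so the full stress increment lies on the virgin compression line:
S_c = C_c·H/(1+e₀)·log₁₀(σ'_f/σ'_0) = 0.29×4.4/(1+1.07)×log₁₀(168.26/50.263)
    = 0.61643 × 0.52473 = 0.3235 m

S_c ≈ 323 mm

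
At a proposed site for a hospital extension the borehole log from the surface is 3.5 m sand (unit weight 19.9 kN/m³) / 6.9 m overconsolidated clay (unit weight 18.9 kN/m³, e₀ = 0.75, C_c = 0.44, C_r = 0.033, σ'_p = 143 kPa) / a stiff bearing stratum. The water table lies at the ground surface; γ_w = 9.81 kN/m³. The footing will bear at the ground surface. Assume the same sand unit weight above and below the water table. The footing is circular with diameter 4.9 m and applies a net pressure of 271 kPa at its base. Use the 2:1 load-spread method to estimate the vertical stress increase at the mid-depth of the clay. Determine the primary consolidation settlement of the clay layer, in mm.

S_c ≈ 29.8 mm

Mid-depth of clay below the ground surface: z = 3.5 + 6.9/2 = 6.95 m.
Total vertical stress at mid-clay: σ_v = 19.9×3.5 + 18.9×3.45 = 134.85 kPa.
Pore pressure: u = 9.81×(6.95 − 0) = 68.18 kPa.
Initial effective stress: σ'_0 = σ_v − u = 134.85 − 68.18 = 66.67 kPa.
Stress increase at mid-clay by the 2:1 spreading method:
Δσ ≈ qD²/(D+z)² = 271×4.9²/(4.9+6.95)² = 46.337 kPa
Final effective stress: σ'_f = 66.67 + 46.337 = 113.01 kPa.
σ'_f = 113.01 ≤ σ'_p = 143 kPa, so the clay remains overconsolidated and only the recompression index applies:
S_c = C_r·H/(1+e₀)·log₁₀(σ'_f/σ'_0) = 0.033×6.9/1.75×log₁₀(113.01/66.67)
    = 0.13012 × 0.22919 = 0.02982 m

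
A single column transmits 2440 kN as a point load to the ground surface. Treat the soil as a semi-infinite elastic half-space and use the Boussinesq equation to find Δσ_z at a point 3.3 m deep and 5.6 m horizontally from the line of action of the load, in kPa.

Δσ_z ≈ 3.61 kPa

Boussinesq vertical stress below a point load on an elastic half-space:
Δσ_z = 3P/(2πz²) · [1 + (r/z)²]^(−5/2)
r/z = 5.6/3.3 = 1.697; [1+(r/z)²]^(−5/2) = 0.033729.
Δσ_z = 3×2440/(2π×3.3²) × 0.033729 = 106.98 × 0.033729 = 3.608 kPa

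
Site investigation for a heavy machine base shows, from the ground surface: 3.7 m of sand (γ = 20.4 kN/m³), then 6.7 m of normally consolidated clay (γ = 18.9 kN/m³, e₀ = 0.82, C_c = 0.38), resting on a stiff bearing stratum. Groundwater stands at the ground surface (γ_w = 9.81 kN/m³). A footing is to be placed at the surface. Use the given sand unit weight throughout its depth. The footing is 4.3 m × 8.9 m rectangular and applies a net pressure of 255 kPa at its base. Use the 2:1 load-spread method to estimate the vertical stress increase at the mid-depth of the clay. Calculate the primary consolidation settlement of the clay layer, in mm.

Mid-depth of clay below the ground surface: z = 3.7 + 6.7/2 = 7.05 m.
Total vertical stress at mid-clay: σ_v = 20.4×3.7 + 18.9×3.35 = 138.8 kPa.
Pore pressure: u = 9.81×(7.05 − 0) = 69.16 kPa.
Initial effective stress: σ'_0 = σ_v − u = 138.8 − 69.16 = 69.64 kPa.
Stress increase at mid-clay by the 2:1 spreading method:
Δσ = qBL/((B+z)(L+z)) = 255×4.3×8.9/((4.3+7.05)(8.9+7.05)) = 53.907 kPa
Final effective stress: σ'_f = σ'_0 + Δσ = 69.64 + 53.907 = 123.55 kPa.
Normally consolidated clay, so the full stress increment lies on the virgin compression line:
S_c = C_c·H/(1+e₀)·log₁₀(σ'_f/σ'_0) = 0.38×6.7/(1+0.82)×log₁₀(123.55/69.64)
    = 1.3989 × 0.24898 = 0.3483 m

S_c ≈ 348 mm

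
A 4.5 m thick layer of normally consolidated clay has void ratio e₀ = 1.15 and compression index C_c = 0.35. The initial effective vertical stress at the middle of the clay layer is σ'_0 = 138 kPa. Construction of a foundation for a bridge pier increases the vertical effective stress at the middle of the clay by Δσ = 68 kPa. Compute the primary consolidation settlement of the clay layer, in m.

Final effective stress: σ'_f = σ'_0 + Δσ = 138 + 68 = 206 kPa.
Normally consolidated clay, so the full stress increment lies on the virgin compression line:
S_c = C_c·H/(1+e₀)·log₁₀(σ'_f/σ'_0) = 0.35×4.5/(1+1.15)×log₁₀(206/138)
    = 0.73256 × 0.17399 = 0.1275 m

S_c ≈ 0.127 m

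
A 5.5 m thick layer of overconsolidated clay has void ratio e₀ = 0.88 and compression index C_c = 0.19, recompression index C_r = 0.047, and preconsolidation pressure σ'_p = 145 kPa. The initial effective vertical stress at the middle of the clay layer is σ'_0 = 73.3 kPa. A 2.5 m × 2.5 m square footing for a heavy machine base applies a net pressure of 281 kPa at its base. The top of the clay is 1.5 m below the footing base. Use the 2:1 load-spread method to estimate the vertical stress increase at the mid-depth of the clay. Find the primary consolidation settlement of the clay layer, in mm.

Mid-depth of clay below the footing base: z = 1.5 + 5.5/2 = 4.25 m.
Stress increase at mid-clay by the 2:1 spreading method:
Δσ = qBL/((B+z)(L+z)) = 281×2.5×2.5/((2.5+4.25)(2.5+4.25)) = 38.546 kPa
Final effective stress: σ'_f = 73.3 + 38.546 = 111.85 kPa.
σ'_f = 111.85 ≤ σ'_p = 145 kPa, so the clay remains overconsolidated and only the recompression index applies:
S_c = C_r·H/(1+e₀)·log₁₀(σ'_f/σ'_0) = 0.047×5.5/1.88×log₁₀(111.85/73.3)
    = 0.1375 × 0.18353 = 0.02524 m

S_c ≈ 25.2 mm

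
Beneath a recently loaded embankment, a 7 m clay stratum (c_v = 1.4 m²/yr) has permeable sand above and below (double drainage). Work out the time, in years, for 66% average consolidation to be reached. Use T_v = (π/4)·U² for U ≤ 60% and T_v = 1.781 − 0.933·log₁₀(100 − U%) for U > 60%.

Drainage path length: H_d = H/2 = 3.5 m (double drainage).
U > 60%: T_v = 1.781 − 0.933·log₁₀(100 − 66) = 0.35213.
t = T_v·H_d²/c_v = 0.35213×3.5²/1.4 = 3.081 years.

t ≈ 3.08 years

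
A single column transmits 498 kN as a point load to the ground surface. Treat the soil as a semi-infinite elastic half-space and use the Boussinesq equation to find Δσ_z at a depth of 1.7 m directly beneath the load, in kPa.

Δσ_z ≈ 82.3 kPa

Boussinesq vertical stress below a point load on an elastic half-space:
Δσ_z = 3P/(2πz²) · [1 + (r/z)²]^(−5/2)
r/z = 0/1.7 = 0; [1+(r/z)²]^(−5/2) = 1.
Δσ_z = 3×498/(2π×1.7²) × 1 = 82.276 × 1 = 82.28 kPa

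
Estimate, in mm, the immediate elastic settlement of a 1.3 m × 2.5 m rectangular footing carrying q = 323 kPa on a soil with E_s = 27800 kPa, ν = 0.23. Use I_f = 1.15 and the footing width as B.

Immediate (elastic) settlement: S_e = q·B·(1−ν²)/E_s · I_f.
S_e = 323 × 1.3 × (1 − 0.23²) / 27800 × 1.15
    = 323 × 1.3 × 0.9471 / 27800 × 1.15
    = 0.01645 m = 16.45 mm

S_e ≈ 16.5 mm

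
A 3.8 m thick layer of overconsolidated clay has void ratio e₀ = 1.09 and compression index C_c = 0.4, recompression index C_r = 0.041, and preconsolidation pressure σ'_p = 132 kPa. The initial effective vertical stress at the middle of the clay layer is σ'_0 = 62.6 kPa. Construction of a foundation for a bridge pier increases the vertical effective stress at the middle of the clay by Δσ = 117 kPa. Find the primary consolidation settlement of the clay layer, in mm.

Final effective stress: σ'_f = 62.6 + 117 = 179.6 kPa.
σ'_f = 179.6 > σ'_p = 132 kPa, so the stress path crosses the preconsolidation pressure — recompression up to σ'_p, then virgin compression beyond:
S_c = H/(1+e₀)·[C_r·log₁₀(σ'_p/σ'_0) + C_c·log₁₀(σ'_f/σ'_p)]
    = 3.8/2.09 × [0.041×log₁₀(132/62.6) + 0.4×log₁₀(179.6/132)]
    = 1.8182 × [0.013284 + 0.053493] = 0.1214 m

S_c ≈ 121 mm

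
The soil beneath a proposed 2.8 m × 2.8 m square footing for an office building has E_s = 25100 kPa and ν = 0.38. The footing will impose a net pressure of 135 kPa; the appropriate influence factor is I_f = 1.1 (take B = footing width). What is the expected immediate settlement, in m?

Immediate (elastic) settlement: S_e = q·B·(1−ν²)/E_s · I_f.
S_e = 135 × 2.8 × (1 − 0.38²) / 25100 × 1.1
    = 135 × 2.8 × 0.8556 / 25100 × 1.1
    = 0.01417 m

S_e ≈ 0.0142 m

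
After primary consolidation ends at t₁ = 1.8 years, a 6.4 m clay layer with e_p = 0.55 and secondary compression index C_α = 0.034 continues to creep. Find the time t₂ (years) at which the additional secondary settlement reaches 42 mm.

t₂ ≈ 3.58 years

S_s = C_α·H/(1+e_p)·log₁₀(t₂/t₁) ⇒ log₁₀(t₂/t₁) = S_s·(1+e_p)/(C_α·H).
log₁₀(t₂/t₁) = 0.042 × (1+0.55) / (0.034×6.4) = 0.2992
t₂ = t₁ × 10^0.2992 = 1.8 × 1.991 = 3.585 years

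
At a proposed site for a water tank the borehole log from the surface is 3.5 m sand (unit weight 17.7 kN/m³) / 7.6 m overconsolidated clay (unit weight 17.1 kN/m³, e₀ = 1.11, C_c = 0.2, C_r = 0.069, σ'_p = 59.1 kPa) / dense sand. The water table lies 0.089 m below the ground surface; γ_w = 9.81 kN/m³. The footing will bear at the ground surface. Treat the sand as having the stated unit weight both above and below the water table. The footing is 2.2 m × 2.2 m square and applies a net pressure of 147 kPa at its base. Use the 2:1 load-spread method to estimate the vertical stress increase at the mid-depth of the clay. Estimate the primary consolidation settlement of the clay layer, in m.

Mid-depth of clay below the ground surface: z = 3.5 + 7.6/2 = 7.3 m.
Total vertical stress at mid-clay: σ_v = 17.7×3.5 + 17.1×3.8 = 126.93 kPa.
Pore pressure: u = 9.81×(7.3 − 0.089) = 70.74 kPa.
Initial effective stress: σ'_0 = σ_v − u = 126.93 − 70.74 = 56.19 kPa.
Stress increase at mid-clay by the 2:1 spreading method:
Δσ = qBL/((B+z)(L+z)) = 147×2.2×2.2/((2.2+7.3)(2.2+7.3)) = 7.8834 kPa
Final effective stress: σ'_f = 56.19 + 7.8834 = 64.073 kPa.
σ'_f = 64.073 > σ'_p = 59.1 kPa, so the stress path crosses the preconsolidation pressure — recompression up to σ'_p, then virgin compression beyond:
S_c = H/(1+e₀)·[C_r·log₁₀(σ'_p/σ'_0) + C_c·log₁₀(σ'_f/σ'_p)]
    = 7.6/2.11 × [0.069×log₁₀(59.1/56.19) + 0.2×log₁₀(64.073/59.1)]
    = 3.6019 × [0.0015131 + 0.0070175] = 0.03073 m

S_c ≈ 0.0307 m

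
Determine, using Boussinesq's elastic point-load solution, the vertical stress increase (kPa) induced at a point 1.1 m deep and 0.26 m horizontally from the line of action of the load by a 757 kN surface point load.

Δσ_z ≈ 261 kPa

Boussinesq vertical stress below a point load on an elastic half-space:
Δσ_z = 3P/(2πz²) · [1 + (r/z)²]^(−5/2)
r/z = 0.26/1.1 = 0.23636; [1+(r/z)²]^(−5/2) = 0.87292.
Δσ_z = 3×757/(2π×1.1²) × 0.87292 = 298.71 × 0.87292 = 260.7 kPa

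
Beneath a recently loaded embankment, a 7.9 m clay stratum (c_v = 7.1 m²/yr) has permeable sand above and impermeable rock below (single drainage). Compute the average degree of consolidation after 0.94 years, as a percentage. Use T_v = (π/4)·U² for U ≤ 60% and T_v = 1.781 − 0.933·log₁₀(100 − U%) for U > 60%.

U ≈ 36.9 %

Drainage path length: H_d = H = 7.9 m (single drainage).
T_v = c_v·t/H_d² = 7.1×0.94/7.9² = 0.10694.
T_v = 0.10694 corresponds to the U ≤ 60% branch:
U = √(4T_v/π) = 0.369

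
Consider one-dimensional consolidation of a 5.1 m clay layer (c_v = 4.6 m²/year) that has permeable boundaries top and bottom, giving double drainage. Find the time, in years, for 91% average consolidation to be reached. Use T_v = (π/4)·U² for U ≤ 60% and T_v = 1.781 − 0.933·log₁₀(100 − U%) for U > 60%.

t ≈ 1.26 years

Drainage path length: H_d = H/2 = 2.55 m (double drainage).
U > 60%: T_v = 1.781 − 0.933·log₁₀(100 − 91) = 0.89069.
t = T_v·H_d²/c_v = 0.89069×2.55²/4.6 = 1.259 years.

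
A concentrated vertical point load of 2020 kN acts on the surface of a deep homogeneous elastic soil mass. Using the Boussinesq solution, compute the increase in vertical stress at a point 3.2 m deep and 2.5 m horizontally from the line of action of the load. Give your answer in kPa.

Boussinesq vertical stress below a point load on an elastic half-space:
Δσ_z = 3P/(2πz²) · [1 + (r/z)²]^(−5/2)
r/z = 2.5/3.2 = 0.78125; [1+(r/z)²]^(−5/2) = 0.30388.
Δσ_z = 3×2020/(2π×3.2²) × 0.30388 = 94.187 × 0.30388 = 28.62 kPa

Δσ_z ≈ 28.6 kPa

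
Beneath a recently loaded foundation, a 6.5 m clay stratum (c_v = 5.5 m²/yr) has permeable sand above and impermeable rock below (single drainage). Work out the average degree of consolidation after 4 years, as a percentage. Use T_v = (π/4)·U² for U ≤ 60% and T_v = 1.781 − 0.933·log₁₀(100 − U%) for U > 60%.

Drainage path length: H_d = H = 6.5 m (single drainage).
T_v = c_v·t/H_d² = 5.5×4/6.5² = 0.52071.
T_v = 0.52071 corresponds to the U > 60% branch:
U = 1 − 10^((1.781 − T_v)/0.933)/100 = 0.7757

U ≈ 77.6 %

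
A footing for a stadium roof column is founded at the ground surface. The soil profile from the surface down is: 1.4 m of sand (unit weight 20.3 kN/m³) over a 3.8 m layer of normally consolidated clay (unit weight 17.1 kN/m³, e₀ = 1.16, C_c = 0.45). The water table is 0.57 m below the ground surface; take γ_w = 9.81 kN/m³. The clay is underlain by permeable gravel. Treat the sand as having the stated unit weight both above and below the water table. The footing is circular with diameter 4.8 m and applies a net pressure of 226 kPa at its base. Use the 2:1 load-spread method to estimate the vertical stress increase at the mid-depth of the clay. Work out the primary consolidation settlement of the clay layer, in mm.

Mid-depth of clay below the ground surface: z = 1.4 + 3.8/2 = 3.3 m.
Total vertical stress at mid-clay: σ_v = 20.3×1.4 + 17.1×1.9 = 60.91 kPa.
Pore pressure: u = 9.81×(3.3 − 0.57) = 26.781 kPa.
Initial effective stress: σ'_0 = σ_v − u = 60.91 − 26.781 = 34.129 kPa.
Stress increase at mid-clay by the 2:1 spreading method:
Δσ ≈ qD²/(D+z)² = 226×4.8²/(4.8+3.3)² = 79.364 kPa
Final effective stress: σ'_f = σ'_0 + Δσ = 34.129 + 79.364 = 113.49 kPa.
Normally consolidated clay, so the full stress increment lies on the virgin compression line:
S_c = C_c·H/(1+e₀)·log₁₀(σ'_f/σ'_0) = 0.45×3.8/(1+1.16)×log₁₀(113.49/34.129)
    = 0.79167 × 0.52183 = 0.4131 m

S_c ≈ 413 mm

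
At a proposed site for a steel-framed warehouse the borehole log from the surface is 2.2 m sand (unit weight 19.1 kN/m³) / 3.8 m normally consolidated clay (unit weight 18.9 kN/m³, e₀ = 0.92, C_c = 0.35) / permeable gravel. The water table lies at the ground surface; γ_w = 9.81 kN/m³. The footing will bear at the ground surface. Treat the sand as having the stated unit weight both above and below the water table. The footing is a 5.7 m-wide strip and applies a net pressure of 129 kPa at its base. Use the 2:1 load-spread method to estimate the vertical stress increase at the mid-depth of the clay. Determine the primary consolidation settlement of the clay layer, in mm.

S_c ≈ 329 mm

Mid-depth of clay below the ground surface: z = 2.2 + 3.8/2 = 4.1 m.
Total vertical stress at mid-clay: σ_v = 19.1×2.2 + 18.9×1.9 = 77.93 kPa.
Pore pressure: u = 9.81×(4.1 − 0) = 40.221 kPa.
Initial effective stress: σ'_0 = σ_v − u = 77.93 − 40.221 = 37.709 kPa.
Stress increase at mid-clay by the 2:1 spreading method:
Δσ = qB/(B+z) = 129×5.7/(5.7+4.1) = 75.031 kPa
Final effective stress: σ'_f = σ'_0 + Δσ = 37.709 + 75.031 = 112.74 kPa.
Normally consolidated clay, so the full stress increment lies on the virgin compression line:
S_c = C_c·H/(1+e₀)·log₁₀(σ'_f/σ'_0) = 0.35×3.8/(1+0.92)×log₁₀(112.74/37.709)
    = 0.69271 × 0.47563 = 0.3295 m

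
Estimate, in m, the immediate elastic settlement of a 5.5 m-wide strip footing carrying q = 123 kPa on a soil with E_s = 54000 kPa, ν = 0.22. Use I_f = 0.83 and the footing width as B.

S_e ≈ 0.00989 m

Immediate (elastic) settlement: S_e = q·B·(1−ν²)/E_s · I_f.
S_e = 123 × 5.5 × (1 − 0.22²) / 54000 × 0.83
    = 123 × 5.5 × 0.9516 / 54000 × 0.83
    = 0.009895 m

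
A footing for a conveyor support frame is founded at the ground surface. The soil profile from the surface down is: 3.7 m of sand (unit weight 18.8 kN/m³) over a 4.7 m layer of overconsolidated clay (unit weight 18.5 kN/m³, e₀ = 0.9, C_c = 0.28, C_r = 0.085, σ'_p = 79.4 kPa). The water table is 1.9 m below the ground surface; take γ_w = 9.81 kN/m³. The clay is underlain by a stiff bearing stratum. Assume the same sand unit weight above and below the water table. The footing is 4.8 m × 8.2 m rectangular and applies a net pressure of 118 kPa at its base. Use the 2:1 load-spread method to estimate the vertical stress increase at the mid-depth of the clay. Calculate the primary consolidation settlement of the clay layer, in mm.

S_c ≈ 84.9 mm

Mid-depth of clay below the ground surface: z = 3.7 + 4.7/2 = 6.05 m.
Total vertical stress at mid-clay: σ_v = 18.8×3.7 + 18.5×2.35 = 113.03 kPa.
Pore pressure: u = 9.81×(6.05 − 1.9) = 40.712 kPa.
Initial effective stress: σ'_0 = σ_v − u = 113.03 − 40.712 = 72.318 kPa.
Stress increase at mid-clay by the 2:1 spreading method:
Δσ = qBL/((B+z)(L+z)) = 118×4.8×8.2/((4.8+6.05)(8.2+6.05)) = 30.039 kPa
Final effective stress: σ'_f = 72.318 + 30.039 = 102.36 kPa.
σ'_f = 102.36 > σ'_p = 79.4 kPa, so the stress path crosses the preconsolidation pressure — recompression up to σ'_p, then virgin compression beyond:
S_c = H/(1+e₀)·[C_r·log₁₀(σ'_p/σ'_0) + C_c·log₁₀(σ'_f/σ'_p)]
    = 4.7/1.9 × [0.085×log₁₀(79.4/72.318) + 0.28×log₁₀(102.36/79.4)]
    = 2.4737 × [0.0034488 + 0.030887] = 0.08494 m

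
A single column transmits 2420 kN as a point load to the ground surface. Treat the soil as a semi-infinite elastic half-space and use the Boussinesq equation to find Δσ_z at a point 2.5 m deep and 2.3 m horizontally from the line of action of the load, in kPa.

Boussinesq vertical stress below a point load on an elastic half-space:
Δσ_z = 3P/(2πz²) · [1 + (r/z)²]^(−5/2)
r/z = 2.3/2.5 = 0.92; [1+(r/z)²]^(−5/2) = 0.21587.
Δσ_z = 3×2420/(2π×2.5²) × 0.21587 = 184.87 × 0.21587 = 39.91 kPa

Δσ_z ≈ 39.9 kPa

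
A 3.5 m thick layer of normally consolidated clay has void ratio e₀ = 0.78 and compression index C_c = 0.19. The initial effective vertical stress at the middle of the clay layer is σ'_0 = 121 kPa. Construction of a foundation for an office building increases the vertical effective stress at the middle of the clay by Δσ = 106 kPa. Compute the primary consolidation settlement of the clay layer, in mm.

S_c ≈ 102 mm

Final effective stress: σ'_f = σ'_0 + Δσ = 121 + 106 = 227 kPa.
Normally consolidated clay, so the full stress increment lies on the virgin compression line:
S_c = C_c·H/(1+e₀)·log₁₀(σ'_f/σ'_0) = 0.19×3.5/(1+0.78)×log₁₀(227/121)
    = 0.3736 × 0.27324 = 0.1021 m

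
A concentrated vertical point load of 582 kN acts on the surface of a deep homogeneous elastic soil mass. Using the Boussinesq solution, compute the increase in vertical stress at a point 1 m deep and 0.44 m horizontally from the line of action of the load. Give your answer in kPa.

Boussinesq vertical stress below a point load on an elastic half-space:
Δσ_z = 3P/(2πz²) · [1 + (r/z)²]^(−5/2)
r/z = 0.44/1 = 0.44; [1+(r/z)²]^(−5/2) = 0.64247.
Δσ_z = 3×582/(2π×1²) × 0.64247 = 277.88 × 0.64247 = 178.5 kPa

Δσ_z ≈ 179 kPa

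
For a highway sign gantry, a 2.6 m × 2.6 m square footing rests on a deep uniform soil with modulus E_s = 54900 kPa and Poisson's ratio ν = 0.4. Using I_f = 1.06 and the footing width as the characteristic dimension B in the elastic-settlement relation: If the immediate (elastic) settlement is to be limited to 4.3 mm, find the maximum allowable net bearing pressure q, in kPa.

q ≈ 102 kPa

S_e = q·B·(1−ν²)/E_s · I_f  ⇒  q = S_e·E_s / (B·(1−ν²)·I_f).
q = 0.0043 × 54900 / (2.6 × 0.84 × 1.06) = 102 kPa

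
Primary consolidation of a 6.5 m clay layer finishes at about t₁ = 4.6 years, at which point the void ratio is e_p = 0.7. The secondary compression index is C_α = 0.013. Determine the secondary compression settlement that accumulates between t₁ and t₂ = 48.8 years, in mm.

Secondary compression: S_s = C_α·H/(1+e_p)·log₁₀(t₂/t₁)
S_s = 0.013×6.5/(1+0.7)×log₁₀(48.8/4.6)
    = 0.04971 × 1.026 = 0.05098 m

S_s ≈ 51 mm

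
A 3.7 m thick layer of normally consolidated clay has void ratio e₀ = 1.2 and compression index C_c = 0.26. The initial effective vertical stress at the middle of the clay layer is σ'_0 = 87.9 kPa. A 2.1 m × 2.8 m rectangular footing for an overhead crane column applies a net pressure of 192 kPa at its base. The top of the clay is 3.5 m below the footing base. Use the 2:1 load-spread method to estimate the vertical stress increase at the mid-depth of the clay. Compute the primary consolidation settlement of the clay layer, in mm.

S_c ≈ 36.4 mm

Mid-depth of clay below the footing base: z = 3.5 + 3.7/2 = 5.35 m.
Stress increase at mid-clay by the 2:1 spreading method:
Δσ = qBL/((B+z)(L+z)) = 192×2.1×2.8/((2.1+5.35)(2.8+5.35)) = 18.594 kPa
Final effective stress: σ'_f = σ'_0 + Δσ = 87.9 + 18.594 = 106.49 kPa.
Normally consolidated clay, so the full stress increment lies on the virgin compression line:
S_c = C_c·H/(1+e₀)·log₁₀(σ'_f/σ'_0) = 0.26×3.7/(1+1.2)×log₁₀(106.49/87.9)
    = 0.43727 × 0.08332 = 0.03643 m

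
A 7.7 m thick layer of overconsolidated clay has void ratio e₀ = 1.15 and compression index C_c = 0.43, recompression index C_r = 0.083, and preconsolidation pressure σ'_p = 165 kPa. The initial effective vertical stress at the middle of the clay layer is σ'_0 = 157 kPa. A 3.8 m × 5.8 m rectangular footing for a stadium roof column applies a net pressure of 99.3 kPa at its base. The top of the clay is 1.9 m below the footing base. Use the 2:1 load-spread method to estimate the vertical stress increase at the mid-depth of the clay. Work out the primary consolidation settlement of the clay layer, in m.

Mid-depth of clay below the footing base: z = 1.9 + 7.7/2 = 5.75 m.
Stress increase at mid-clay by the 2:1 spreading method:
Δσ = qBL/((B+z)(L+z)) = 99.3×3.8×5.8/((3.8+5.75)(5.8+5.75)) = 19.842 kPa
Final effective stress: σ'_f = 157 + 19.842 = 176.84 kPa.
σ'_f = 176.84 > σ'_p = 165 kPa, so the stress path crosses the preconsolidation pressure — recompression up to σ'_p, then virgin compression beyond:
S_c = H/(1+e₀)·[C_r·log₁₀(σ'_p/σ'_0) + C_c·log₁₀(σ'_f/σ'_p)]
    = 7.7/2.15 × [0.083×log₁₀(165/157) + 0.43×log₁₀(176.84/165)]
    = 3.5814 × [0.0017915 + 0.012942] = 0.05277 m

S_c ≈ 0.0528 m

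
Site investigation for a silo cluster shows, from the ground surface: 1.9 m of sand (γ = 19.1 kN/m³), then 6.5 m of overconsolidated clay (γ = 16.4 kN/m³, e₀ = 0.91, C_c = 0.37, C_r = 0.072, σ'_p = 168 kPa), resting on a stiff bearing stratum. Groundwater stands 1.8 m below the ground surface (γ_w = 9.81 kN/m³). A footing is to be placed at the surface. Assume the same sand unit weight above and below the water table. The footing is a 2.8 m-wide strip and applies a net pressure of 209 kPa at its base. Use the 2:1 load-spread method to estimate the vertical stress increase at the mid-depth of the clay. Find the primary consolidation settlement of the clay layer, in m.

S_c ≈ 0.0885 m

Mid-depth of clay below the ground surface: z = 1.9 + 6.5/2 = 5.15 m.
Total vertical stress at mid-clay: σ_v = 19.1×1.9 + 16.4×3.25 = 89.59 kPa.
Pore pressure: u = 9.81×(5.15 − 1.8) = 32.864 kPa.
Initial effective stress: σ'_0 = σ_v − u = 89.59 − 32.864 = 56.726 kPa.
Stress increase at mid-clay by the 2:1 spreading method:
Δσ = qB/(B+z) = 209×2.8/(2.8+5.15) = 73.61 kPa
Final effective stress: σ'_f = 56.726 + 73.61 = 130.34 kPa.
σ'_f = 130.34 ≤ σ'_p = 168 kPa, so the clay remains overconsolidated and only the recompression index applies:
S_c = C_r·H/(1+e₀)·log₁₀(σ'_f/σ'_0) = 0.072×6.5/1.91×log₁₀(130.34/56.726)
    = 0.24502 × 0.3613 = 0.08853 m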